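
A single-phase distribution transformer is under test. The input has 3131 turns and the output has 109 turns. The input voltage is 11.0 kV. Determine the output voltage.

V_out ≈ 383 V

V_out/V_in = N_out/N_in, so V_out = 11000 × 109/3131 = 383 V.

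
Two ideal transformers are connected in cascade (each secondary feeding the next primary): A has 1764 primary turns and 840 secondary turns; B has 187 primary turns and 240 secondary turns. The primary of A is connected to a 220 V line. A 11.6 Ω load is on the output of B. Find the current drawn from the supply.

I_supply ≈ 7.08 A

Secondary of A: V = 220.00 × 840/1764 = 104.76 V.
Secondary of B: V = 104.76 × 240/187 = 134.45 V.
I_load = 134.45/11.6 = 11.591 A, so P_out = 134.45 × 11.591 = 1558.4 W.
All ideal ⇒ P_in = P_out, so I_supply = 1558.4/220 = 7.08 A.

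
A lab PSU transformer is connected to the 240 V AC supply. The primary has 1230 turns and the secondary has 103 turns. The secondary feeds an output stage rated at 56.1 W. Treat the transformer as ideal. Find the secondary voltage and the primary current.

V_s ≈ 20.1 V, I_p ≈ 0.234 A

V_s = V_p × N_s/N_p = 240 × 103/1230 = 20.098 V.
I_s = P/V_s = 56.1/20.098 = 2.7914 A.
I_p = I_s × N_s/N_p = 2.7914 × 103/1230 = 0.234 A.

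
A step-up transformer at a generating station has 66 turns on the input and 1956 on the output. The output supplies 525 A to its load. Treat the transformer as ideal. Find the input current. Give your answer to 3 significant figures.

I_in ≈ 15600 A

For an ideal transformer I_in/I_out = N_out/N_in, so I_in = 525 × 1956/66 = 15600 A.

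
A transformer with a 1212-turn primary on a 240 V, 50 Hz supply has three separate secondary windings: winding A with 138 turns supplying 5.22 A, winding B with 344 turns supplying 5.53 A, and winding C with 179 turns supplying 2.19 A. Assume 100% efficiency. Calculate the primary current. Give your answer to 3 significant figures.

V_A = 240 × 138/1212 = 27.327 V; V_B = 240 × 344/1212 = 68.119 V; V_C = 240 × 179/1212 = 35.446 V.
P_out = V_A I_A + V_B I_B + V_C I_C = 27.327×5.22 + 68.119×5.53 + 35.446×2.19 = 142.65 + 376.70 + 77.626 = 596.97 W.
Ideal ⇒ P_in = P_out, so I_p = P_out/V_p = 596.97/240 = 2.49 A.

I_p ≈ 2.49 A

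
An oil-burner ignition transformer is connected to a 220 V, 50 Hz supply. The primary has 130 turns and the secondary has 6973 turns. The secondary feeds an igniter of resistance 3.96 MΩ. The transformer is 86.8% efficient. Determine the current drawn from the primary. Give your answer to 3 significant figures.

I_p ≈ 0.184 A

V_s = 220 × 6973/130 = 11800 V.
I_s = V_s/R = 11800/(3.96×10^6) = 0.0029799 A.
P_out = V_s I_s = 11800 × 0.0029799 = 35.164 W.
P_in = P_out/η = 35.164/0.868 = 40.512 W.
I_p = P_in/V_p = 40.512/220 = 0.184 A.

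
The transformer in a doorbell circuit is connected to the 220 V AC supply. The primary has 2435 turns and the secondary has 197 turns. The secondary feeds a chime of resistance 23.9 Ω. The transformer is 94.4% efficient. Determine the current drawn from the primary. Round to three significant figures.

V_s = 220 × 197/2435 = 17.799 V.
I_s = V_s/R = 17.799/23.9 = 0.74472 A.
P_out = V_s I_s = 17.799 × 0.74472 = 13.255 W.
P_in = P_out/η = 13.255/0.944 = 14.041 W.
I_p = P_in/V_p = 14.041/220 = 0.0638 A.

I_p ≈ 0.0638 A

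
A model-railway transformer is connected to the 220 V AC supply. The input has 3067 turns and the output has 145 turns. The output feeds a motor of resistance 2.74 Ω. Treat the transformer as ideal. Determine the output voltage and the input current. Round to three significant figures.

V_out ≈ 10.4 V, I_in ≈ 0.179 A

V_out = V_in × N_out/N_in = 220 × 145/3067 = 10.401 V.
I_out = V_out/R = 10.401/2.74 = 3.7960 A.
I_in = I_out × N_out/N_in = 3.7960 × 145/3067 = 0.179 A.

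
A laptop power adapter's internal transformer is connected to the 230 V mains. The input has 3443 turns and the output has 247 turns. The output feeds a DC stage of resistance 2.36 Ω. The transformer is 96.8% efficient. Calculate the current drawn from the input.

V_out = 230 × 247/3443 = 16.500 V.
I_out = V_out/R = 16.500/2.36 = 6.9916 A.
P_out = V_out I_out = 16.500 × 6.9916 = 115.36 W.
P_in = P_out/η = 115.36/0.968 = 119.18 W.
I_in = P_in/V_in = 119.18/230 = 0.518 A.

I_in ≈ 0.518 A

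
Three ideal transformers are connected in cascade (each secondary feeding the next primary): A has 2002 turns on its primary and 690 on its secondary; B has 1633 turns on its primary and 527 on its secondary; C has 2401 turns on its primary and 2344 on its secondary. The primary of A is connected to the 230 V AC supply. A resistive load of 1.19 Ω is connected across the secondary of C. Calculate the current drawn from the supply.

After A: V = 230.00 × 690/2002 = 79.271 V.
After B: V = 79.271 × 527/1633 = 25.582 V.
After C: V = 25.582 × 2344/2401 = 24.975 V.
I_load = 24.975/1.19 = 20.987 A, so P_out = 24.975 × 20.987 = 524.15 W.
All ideal ⇒ P_in = P_out, so I_supply = 524.15/230 = 2.28 A.

I_supply ≈ 2.28 A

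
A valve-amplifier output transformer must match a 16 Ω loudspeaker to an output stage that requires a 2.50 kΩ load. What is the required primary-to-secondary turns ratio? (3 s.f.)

N_p/N_s ≈ 12.5

Z_p/Z_s = (N_p/N_s)², so N_p/N_s = √(2500/16) = √156 = 12.5.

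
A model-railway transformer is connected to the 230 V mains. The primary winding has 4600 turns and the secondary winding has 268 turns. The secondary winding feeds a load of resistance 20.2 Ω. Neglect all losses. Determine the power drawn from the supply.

P ≈ 8.89 W

V_s = V_p × N_s/N_p = 230 × 268/4600 = 13.400 V.
I_s = V_s/R = 13.400/20.2 = 0.66337 A.
I_p = I_s × N_s/N_p = 0.66337 × 268/4600 = 0.038648 A.
P = V_p I_p = 230 × 0.038648 = 8.89 W.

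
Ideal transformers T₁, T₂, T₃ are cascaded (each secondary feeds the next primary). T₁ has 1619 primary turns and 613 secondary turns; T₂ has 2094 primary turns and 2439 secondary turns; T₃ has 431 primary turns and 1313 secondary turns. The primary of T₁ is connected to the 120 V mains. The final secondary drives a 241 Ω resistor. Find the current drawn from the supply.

After T₁: V = 120.00 × 613/1619 = 45.435 V.
After T₂: V = 45.435 × 2439/2094 = 52.921 V.
After T₃: V = 52.921 × 1313/431 = 161.22 V.
I_load = 161.22/241 = 0.66896 A, so P_out = 161.22 × 0.66896 = 107.85 W.
All ideal ⇒ P_in = P_out, so I_supply = 107.85/120 = 0.899 A.

I_supply ≈ 0.899 A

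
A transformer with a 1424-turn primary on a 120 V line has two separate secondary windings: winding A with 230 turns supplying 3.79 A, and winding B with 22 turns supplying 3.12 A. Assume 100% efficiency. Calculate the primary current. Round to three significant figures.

I_p ≈ 0.660 A

V_A = 120 × 230/1424 = 19.382 V; V_B = 120 × 22/1424 = 1.8539 V.
P_out = V_A I_A + V_B I_B = 19.382×3.79 + 1.8539×3.12 = 73.458 + 5.7843 = 79.242 W.
Ideal ⇒ P_in = P_out, so I_p = P_out/V_p = 79.242/120 = 0.660 A.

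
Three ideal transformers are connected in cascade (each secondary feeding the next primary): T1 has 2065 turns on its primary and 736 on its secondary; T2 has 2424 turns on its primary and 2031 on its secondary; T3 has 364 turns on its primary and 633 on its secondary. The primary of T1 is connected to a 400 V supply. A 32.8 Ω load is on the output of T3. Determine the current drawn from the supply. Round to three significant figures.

After T1: V = 400.00 × 736/2065 = 142.57 V.
After T2: V = 142.57 × 2031/2424 = 119.45 V.
After T3: V = 119.45 × 633/364 = 207.73 V.
I_load = 207.73/32.8 = 6.3332 A, so P_out = 207.73 × 6.3332 = 1315.6 W.
All ideal ⇒ P_in = P_out, so I_supply = 1315.6/400 = 3.29 A.

I_supply ≈ 3.29 A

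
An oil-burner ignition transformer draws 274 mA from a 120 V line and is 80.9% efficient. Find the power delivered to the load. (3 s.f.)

P_in = V_p I_p = 120 × 0.274 = 32.880 W.
P_out = η P_in = 0.809 × 32.880 = 26.6 W.

P_out ≈ 26.6 W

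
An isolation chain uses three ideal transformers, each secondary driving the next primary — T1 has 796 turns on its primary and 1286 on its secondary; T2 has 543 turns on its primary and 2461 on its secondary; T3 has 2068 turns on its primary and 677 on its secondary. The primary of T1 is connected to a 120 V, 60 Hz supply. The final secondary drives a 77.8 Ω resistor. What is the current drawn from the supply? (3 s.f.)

I_supply ≈ 8.86 A

Secondary of T1: V = 120.00 × 1286/796 = 193.87 V.
Secondary of T2: V = 193.87 × 2461/543 = 878.66 V.
Secondary of T3: V = 878.66 × 677/2068 = 287.65 V.
I_load = 287.65/77.8 = 3.6973 A, so P_out = 287.65 × 3.6973 = 1063.5 W.
All ideal ⇒ P_in = P_out, so I_supply = 1063.5/120 = 8.86 A.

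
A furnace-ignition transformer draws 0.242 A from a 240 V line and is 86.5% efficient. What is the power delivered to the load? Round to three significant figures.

P_out ≈ 50.2 W

P_in = V_p I_p = 240 × 0.242 = 58.080 W.
P_out = η P_in = 0.865 × 58.080 = 50.2 W.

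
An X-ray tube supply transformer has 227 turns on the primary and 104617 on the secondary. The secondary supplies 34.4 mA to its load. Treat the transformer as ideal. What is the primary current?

I_p ≈ 15.9 A

For an ideal transformer I_p/I_s = N_s/N_p, so I_p = 0.0344 × 104617/227 = 15.9 A.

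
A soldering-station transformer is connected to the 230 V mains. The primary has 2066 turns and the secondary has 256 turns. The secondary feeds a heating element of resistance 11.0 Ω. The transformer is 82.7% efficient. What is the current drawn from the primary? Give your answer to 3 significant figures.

I_p ≈ 0.388 A

V_s = 230 × 256/2066 = 28.500 V.
I_s = V_s/R = 28.500/11.0 = 2.5909 A.
P_out = V_s I_s = 28.500 × 2.5909 = 73.838 W.
P_in = P_out/η = 73.838/0.827 = 89.285 W.
I_p = P_in/V_p = 89.285/230 = 0.388 A.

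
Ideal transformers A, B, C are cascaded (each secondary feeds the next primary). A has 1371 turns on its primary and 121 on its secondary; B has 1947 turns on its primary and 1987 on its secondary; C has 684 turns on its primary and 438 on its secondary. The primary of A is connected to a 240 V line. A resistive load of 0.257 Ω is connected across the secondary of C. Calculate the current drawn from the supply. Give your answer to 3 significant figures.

I_supply ≈ 3.11 A

After A: V = 240.00 × 121/1371 = 21.182 V.
After B: V = 21.182 × 1987/1947 = 21.617 V.
After C: V = 21.617 × 438/684 = 13.842 V.
I_load = 13.842/0.257 = 53.861 A, so P_out = 13.842 × 53.861 = 745.56 W.
All ideal ⇒ P_in = P_out, so I_supply = 745.56/240 = 3.11 A.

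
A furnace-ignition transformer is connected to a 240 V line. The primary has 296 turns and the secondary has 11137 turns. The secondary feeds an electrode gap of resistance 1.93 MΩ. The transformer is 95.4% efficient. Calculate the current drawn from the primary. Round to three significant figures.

V_s = 240 × 11137/296 = 9030.0 V.
I_s = V_s/R = 9030.0/(1.93×10^6) = 0.0046788 A.
P_out = V_s I_s = 9030.0 × 0.0046788 = 42.249 W.
P_in = P_out/η = 42.249/0.954 = 44.286 W.
I_p = P_in/V_p = 44.286/240 = 0.185 A.

I_p ≈ 0.185 A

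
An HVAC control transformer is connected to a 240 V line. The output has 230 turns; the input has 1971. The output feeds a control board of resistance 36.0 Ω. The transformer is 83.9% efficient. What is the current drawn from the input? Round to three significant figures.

I_in ≈ 0.108 A

V_out = 240 × 230/1971 = 28.006 V.
I_out = V_out/R = 28.006/36.0 = 0.77795 A.
P_out = V_out I_out = 28.006 × 0.77795 = 21.787 W.
P_in = P_out/η = 21.787/0.839 = 25.968 W.
I_in = P_in/V_in = 25.968/240 = 0.108 A.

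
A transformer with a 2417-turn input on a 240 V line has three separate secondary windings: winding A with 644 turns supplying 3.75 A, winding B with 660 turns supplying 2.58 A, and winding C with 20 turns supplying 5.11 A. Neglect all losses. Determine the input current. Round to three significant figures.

I_in ≈ 1.75 A

V_A = 240 × 644/2417 = 63.947 V; V_B = 240 × 660/2417 = 65.536 V; V_C = 240 × 20/2417 = 1.9859 V.
P_out = V_A I_A + V_B I_B + V_C I_C = 63.947×3.75 + 65.536×2.58 + 1.9859×5.11 = 239.80 + 169.08 + 10.148 = 419.03 W.
Ideal ⇒ P_in = P_out, so I_in = P_out/V_in = 419.03/240 = 1.75 A.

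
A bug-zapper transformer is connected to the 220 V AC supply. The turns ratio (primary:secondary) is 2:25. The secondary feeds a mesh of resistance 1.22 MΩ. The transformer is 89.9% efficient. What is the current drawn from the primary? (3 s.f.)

I_p ≈ 0.0313 A

V_s = 220 × 25/2 = 2750.0 V.
I_s = V_s/R = 2750.0/(1.22×10^6) = 0.0022541 A.
P_out = V_s I_s = 2750.0 × 0.0022541 = 6.1988 W.
P_in = P_out/η = 6.1988/0.899 = 6.8952 W.
I_p = P_in/V_p = 6.8952/220 = 0.0313 A.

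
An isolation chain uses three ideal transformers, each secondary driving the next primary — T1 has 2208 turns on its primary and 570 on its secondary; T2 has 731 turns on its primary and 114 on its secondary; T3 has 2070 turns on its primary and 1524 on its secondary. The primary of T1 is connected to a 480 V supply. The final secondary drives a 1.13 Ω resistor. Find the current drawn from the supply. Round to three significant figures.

I_supply ≈ 0.373 A

Secondary of T1: V = 480.00 × 570/2208 = 123.91 V.
Secondary of T2: V = 123.91 × 114/731 = 19.324 V.
Secondary of T3: V = 19.324 × 1524/2070 = 14.227 V.
I_load = 14.227/1.13 = 12.590 A, so P_out = 14.227 × 12.590 = 179.13 W.
All ideal ⇒ P_in = P_out, so I_supply = 179.13/480 = 0.373 A.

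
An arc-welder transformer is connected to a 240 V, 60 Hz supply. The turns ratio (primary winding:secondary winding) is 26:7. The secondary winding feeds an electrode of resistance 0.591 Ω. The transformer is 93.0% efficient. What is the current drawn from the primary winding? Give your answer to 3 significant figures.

I_p ≈ 31.7 A

V_s = 240 × 7/26 = 64.615 V.
I_s = V_s/R = 64.615/0.591 = 109.33 A.
P_out = V_s I_s = 64.615 × 109.33 = 7064.5 W.
P_in = P_out/η = 7064.5/0.930 = 7596.3 W.
I_p = P_in/V_p = 7596.3/240 = 31.7 A.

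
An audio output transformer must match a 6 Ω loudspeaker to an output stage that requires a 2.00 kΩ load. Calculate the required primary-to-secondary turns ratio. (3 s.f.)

N_p/N_s ≈ 18.3

Z_p/Z_s = (N_p/N_s)², so N_p/N_s = √(2000/6) = √333 = 18.3.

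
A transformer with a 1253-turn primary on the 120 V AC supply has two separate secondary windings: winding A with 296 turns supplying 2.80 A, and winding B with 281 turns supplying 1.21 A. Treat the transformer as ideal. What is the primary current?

I_p ≈ 0.933 A

V_A = 120 × 296/1253 = 28.348 V; V_B = 120 × 281/1253 = 26.911 V.
P_out = V_A I_A + V_B I_B = 28.348×2.80 + 26.911×1.21 = 79.374 + 32.563 = 111.94 W.
Ideal ⇒ P_in = P_out, so I_p = P_out/V_p = 111.94/120 = 0.933 A.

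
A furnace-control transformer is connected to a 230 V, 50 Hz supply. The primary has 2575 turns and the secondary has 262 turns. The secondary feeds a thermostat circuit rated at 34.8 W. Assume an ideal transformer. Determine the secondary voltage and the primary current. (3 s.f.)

V_s ≈ 23.4 V, I_p ≈ 0.151 A

V_s = V_p × N_s/N_p = 230 × 262/2575 = 23.402 V.
I_s = P/V_s = 34.8/23.402 = 1.4871 A.
I_p = I_s × N_s/N_p = 1.4871 × 262/2575 = 0.151 A.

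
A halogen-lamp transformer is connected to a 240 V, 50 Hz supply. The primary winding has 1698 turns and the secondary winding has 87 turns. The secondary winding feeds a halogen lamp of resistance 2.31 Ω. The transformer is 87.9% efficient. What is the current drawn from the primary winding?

V_s = 240 × 87/1698 = 12.297 V.
I_s = V_s/R = 12.297/2.31 = 5.3233 A.
P_out = V_s I_s = 12.297 × 5.3233 = 65.460 W.
P_in = P_out/η = 65.460/0.879 = 74.471 W.
I_p = P_in/V_p = 74.471/240 = 0.310 A.

I_p ≈ 0.310 A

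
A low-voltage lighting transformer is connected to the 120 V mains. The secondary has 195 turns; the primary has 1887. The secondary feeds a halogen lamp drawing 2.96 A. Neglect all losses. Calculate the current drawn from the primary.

For an ideal transformer I_p N_p = I_s N_s, so I_p = 2.96 × 195/1887 = 0.306 A.

I_p ≈ 0.306 A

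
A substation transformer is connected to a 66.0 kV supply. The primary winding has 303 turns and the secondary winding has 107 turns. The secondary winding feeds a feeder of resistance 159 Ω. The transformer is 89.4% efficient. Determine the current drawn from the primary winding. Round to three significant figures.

V_s = 66000 × 107/303 = 23307 V.
I_s = V_s/R = 23307/159 = 146.58 A.
P_out = V_s I_s = 23307 × 146.58 = 3.4164×10^6 W.
P_in = P_out/η = 3.4164×10^6/0.894 = 3.8215×10^6 W.
I_p = P_in/V_p = 3.8215×10^6/66000 = 57.9 A.

I_p ≈ 57.9 A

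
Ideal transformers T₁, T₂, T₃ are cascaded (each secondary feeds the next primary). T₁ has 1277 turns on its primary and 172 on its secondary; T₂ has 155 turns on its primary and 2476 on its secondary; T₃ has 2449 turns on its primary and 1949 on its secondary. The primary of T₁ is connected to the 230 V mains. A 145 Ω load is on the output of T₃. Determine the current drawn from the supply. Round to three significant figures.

I_supply ≈ 4.65 A

Secondary of T₁: V = 230.00 × 172/1277 = 30.979 V.
Secondary of T₂: V = 30.979 × 2476/155 = 494.86 V.
Secondary of T₃: V = 494.86 × 1949/2449 = 393.83 V.
I_load = 393.83/145 = 2.7161 A, so P_out = 393.83 × 2.7161 = 1069.7 W.
All ideal ⇒ P_in = P_out, so I_supply = 1069.7/230 = 4.65 A.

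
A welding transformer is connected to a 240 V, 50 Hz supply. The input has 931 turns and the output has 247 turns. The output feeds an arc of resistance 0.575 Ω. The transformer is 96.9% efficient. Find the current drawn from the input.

V_out = 240 × 247/931 = 63.673 V.
I_out = V_out/R = 63.673/0.575 = 110.74 A.
P_out = V_out I_out = 63.673 × 110.74 = 7051.0 W.
P_in = P_out/η = 7051.0/0.969 = 7276.5 W.
I_in = P_in/V_in = 7276.5/240 = 30.3 A.

I_in ≈ 30.3 A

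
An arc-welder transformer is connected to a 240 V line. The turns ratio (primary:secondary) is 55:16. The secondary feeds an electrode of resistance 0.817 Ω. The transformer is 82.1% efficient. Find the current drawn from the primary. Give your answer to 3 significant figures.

V_s = 240 × 16/55 = 69.818 V.
I_s = V_s/R = 69.818/0.817 = 85.457 A.
P_out = V_s I_s = 69.818 × 85.457 = 5966.4 W.
P_in = P_out/η = 5966.4/0.821 = 7267.3 W.
I_p = P_in/V_p = 7267.3/240 = 30.3 A.

I_p ≈ 30.3 A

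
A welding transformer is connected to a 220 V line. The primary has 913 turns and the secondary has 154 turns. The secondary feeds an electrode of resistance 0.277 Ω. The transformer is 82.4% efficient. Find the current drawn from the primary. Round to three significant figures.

I_p ≈ 27.4 A

V_s = 220 × 154/913 = 37.108 V.
I_s = V_s/R = 37.108/0.277 = 133.97 A.
P_out = V_s I_s = 37.108 × 133.97 = 4971.2 W.
P_in = P_out/η = 4971.2/0.824 = 6033.1 W.
I_p = P_in/V_p = 6033.1/220 = 27.4 A.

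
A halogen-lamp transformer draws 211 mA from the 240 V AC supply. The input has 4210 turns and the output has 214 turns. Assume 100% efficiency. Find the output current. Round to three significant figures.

I_out/I_in = N_in/N_out, so I_out = 0.211 × 4210/214 = 4.15 A.

I_out ≈ 4.15 A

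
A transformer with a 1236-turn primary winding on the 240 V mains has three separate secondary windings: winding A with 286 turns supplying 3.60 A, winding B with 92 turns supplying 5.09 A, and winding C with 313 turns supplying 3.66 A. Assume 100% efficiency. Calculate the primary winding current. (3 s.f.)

I_p ≈ 2.14 A

V_A = 240 × 286/1236 = 55.534 V; V_B = 240 × 92/1236 = 17.864 V; V_C = 240 × 313/1236 = 60.777 V.
P_out = V_A I_A + V_B I_B + V_C I_C = 55.534×3.60 + 17.864×5.09 + 60.777×3.66 = 199.92 + 90.928 + 222.44 = 513.29 W.
Ideal ⇒ P_in = P_out, so I_p = P_out/V_p = 513.29/240 = 2.14 A.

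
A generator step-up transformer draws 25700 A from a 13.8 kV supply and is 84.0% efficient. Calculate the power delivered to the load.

P_in = V_in I_in = 13800 × 25700 = 3.5466×10^8 W.
P_out = η P_in = 0.840 × 3.5466×10^8 = 2.98×10^8 W.

P_out ≈ 2.98×10^8 W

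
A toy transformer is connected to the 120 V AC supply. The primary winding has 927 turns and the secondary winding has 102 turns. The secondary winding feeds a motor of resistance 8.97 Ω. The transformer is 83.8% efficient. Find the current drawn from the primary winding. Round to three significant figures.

I_p ≈ 0.193 A

V_s = 120 × 102/927 = 13.204 V.
I_s = V_s/R = 13.204/8.97 = 1.4720 A.
P_out = V_s I_s = 13.204 × 1.4720 = 19.436 W.
P_in = P_out/η = 19.436/0.838 = 23.194 W.
I_p = P_in/V_p = 23.194/120 = 0.193 A.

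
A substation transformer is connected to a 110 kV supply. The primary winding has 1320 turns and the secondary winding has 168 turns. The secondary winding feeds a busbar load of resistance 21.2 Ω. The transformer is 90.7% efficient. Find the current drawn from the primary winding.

I_p ≈ 92.7 A

V_s = 110000 × 168/1320 = 14000 V.
I_s = V_s/R = 14000/21.2 = 660.38 A.
P_out = V_s I_s = 14000 × 660.38 = 9.2453×10^6 W.
P_in = P_out/η = 9.2453×10^6/0.907 = 1.0193×10^7 W.
I_p = P_in/V_p = 1.0193×10^7/110000 = 92.7 A.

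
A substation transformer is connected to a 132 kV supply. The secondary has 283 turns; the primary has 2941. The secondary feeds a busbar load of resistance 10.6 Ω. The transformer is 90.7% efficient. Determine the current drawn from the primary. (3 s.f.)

V_s = 132000 × 283/2941 = 12702 V.
I_s = V_s/R = 12702/10.6 = 1198.3 A.
P_out = V_s I_s = 12702 × 1198.3 = 1.5220×10^7 W.
P_in = P_out/η = 1.5220×10^7/0.907 = 1.6781×10^7 W.
I_p = P_in/V_p = 1.6781×10^7/132000 = 127 A.

I_p ≈ 127 A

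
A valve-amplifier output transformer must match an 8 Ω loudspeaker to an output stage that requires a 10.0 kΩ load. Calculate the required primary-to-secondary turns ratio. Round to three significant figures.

Z_p/Z_s = (N_p/N_s)², so N_p/N_s = √(10000/8) = √1250 = 35.4.

N_p/N_s ≈ 35.4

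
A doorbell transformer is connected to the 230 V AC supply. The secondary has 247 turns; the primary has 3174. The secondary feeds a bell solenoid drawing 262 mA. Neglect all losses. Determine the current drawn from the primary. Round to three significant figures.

For an ideal transformer I_p N_p = I_s N_s, so I_p = 0.262 × 247/3174 = 0.0204 A.

I_p ≈ 0.0204 A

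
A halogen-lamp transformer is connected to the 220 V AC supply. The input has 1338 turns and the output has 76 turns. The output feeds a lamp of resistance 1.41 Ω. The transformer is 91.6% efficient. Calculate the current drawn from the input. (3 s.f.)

I_in ≈ 0.550 A

V_out = 220 × 76/1338 = 12.496 V.
I_out = V_out/R = 12.496/1.41 = 8.8626 A.
P_out = V_out I_out = 12.496 × 8.8626 = 110.75 W.
P_in = P_out/η = 110.75/0.916 = 120.91 W.
I_in = P_in/V_in = 120.91/220 = 0.550 A.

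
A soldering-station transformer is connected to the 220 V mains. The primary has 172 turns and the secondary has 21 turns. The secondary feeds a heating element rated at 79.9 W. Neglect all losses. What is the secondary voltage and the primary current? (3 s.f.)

V_s = V_p × N_s/N_p = 220 × 21/172 = 26.860 V.
I_s = P/V_s = 79.9/26.860 = 2.9746 A.
I_p = I_s × N_s/N_p = 2.9746 × 21/172 = 0.363 A.

V_s ≈ 26.9 V, I_p ≈ 0.363 A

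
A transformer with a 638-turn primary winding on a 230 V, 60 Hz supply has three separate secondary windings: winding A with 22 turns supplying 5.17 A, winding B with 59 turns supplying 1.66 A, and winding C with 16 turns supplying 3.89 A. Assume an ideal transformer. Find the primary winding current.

V_A = 230 × 22/638 = 7.9310 V; V_B = 230 × 59/638 = 21.270 V; V_C = 230 × 16/638 = 5.7680 V.
P_out = V_A I_A + V_B I_B + V_C I_C = 7.9310×5.17 + 21.270×1.66 + 5.7680×3.89 = 41.003 + 35.308 + 22.438 = 98.749 W.
Ideal ⇒ P_in = P_out, so I_p = P_out/V_p = 98.749/230 = 0.429 A.

I_p ≈ 0.429 A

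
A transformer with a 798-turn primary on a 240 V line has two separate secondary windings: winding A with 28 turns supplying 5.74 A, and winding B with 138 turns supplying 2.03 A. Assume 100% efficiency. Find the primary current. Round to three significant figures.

I_p ≈ 0.552 A

V_A = 240 × 28/798 = 8.4211 V; V_B = 240 × 138/798 = 41.504 V.
P_out = V_A I_A + V_B I_B = 8.4211×5.74 + 41.504×2.03 = 48.337 + 84.253 = 132.59 W.
Ideal ⇒ P_in = P_out, so I_p = P_out/V_p = 132.59/240 = 0.552 A.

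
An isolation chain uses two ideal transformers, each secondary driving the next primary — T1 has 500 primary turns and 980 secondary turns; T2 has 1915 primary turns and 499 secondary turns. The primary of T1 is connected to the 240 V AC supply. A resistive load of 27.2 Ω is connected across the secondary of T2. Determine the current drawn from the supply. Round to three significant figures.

I_supply ≈ 2.30 A

Secondary of T1: V = 240.00 × 980/500 = 470.40 V.
Secondary of T2: V = 470.40 × 499/1915 = 122.57 V.
I_load = 122.57/27.2 = 4.5064 A, so P_out = 122.57 × 4.5064 = 552.37 W.
All ideal ⇒ P_in = P_out, so I_supply = 552.37/240 = 2.30 A.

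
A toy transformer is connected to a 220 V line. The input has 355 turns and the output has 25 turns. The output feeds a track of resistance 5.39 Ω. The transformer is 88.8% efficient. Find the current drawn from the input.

V_out = 220 × 25/355 = 15.493 V.
I_out = V_out/R = 15.493/5.39 = 2.8744 A.
P_out = V_out I_out = 15.493 × 2.8744 = 44.533 W.
P_in = P_out/η = 44.533/0.888 = 50.150 W.
I_in = P_in/V_in = 50.150/220 = 0.228 A.

I_in ≈ 0.228 A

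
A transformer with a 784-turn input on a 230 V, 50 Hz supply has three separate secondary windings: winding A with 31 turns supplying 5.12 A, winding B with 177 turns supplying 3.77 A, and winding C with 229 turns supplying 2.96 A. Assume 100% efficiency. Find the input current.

V_A = 230 × 31/784 = 9.0944 V; V_B = 230 × 177/784 = 51.926 V; V_C = 230 × 229/784 = 67.181 V.
P_out = V_A I_A + V_B I_B + V_C I_C = 9.0944×5.12 + 51.926×3.77 + 67.181×2.96 = 46.563 + 195.76 + 198.86 = 441.18 W.
Ideal ⇒ P_in = P_out, so I_in = P_out/V_in = 441.18/230 = 1.92 A.

I_in ≈ 1.92 A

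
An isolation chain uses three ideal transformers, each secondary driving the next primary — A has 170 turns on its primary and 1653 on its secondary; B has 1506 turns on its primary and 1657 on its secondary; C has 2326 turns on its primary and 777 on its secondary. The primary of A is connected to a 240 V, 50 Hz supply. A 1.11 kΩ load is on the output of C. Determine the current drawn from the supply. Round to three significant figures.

Secondary of A: V = 240.00 × 1653/170 = 2333.6 V.
Secondary of B: V = 2333.6 × 1657/1506 = 2567.6 V.
Secondary of C: V = 2567.6 × 777/2326 = 857.72 V.
I_load = 857.72/1110 = 0.77272 A, so P_out = 857.72 × 0.77272 = 662.77 W.
All ideal ⇒ P_in = P_out, so I_supply = 662.77/240 = 2.76 A.

I_supply ≈ 2.76 A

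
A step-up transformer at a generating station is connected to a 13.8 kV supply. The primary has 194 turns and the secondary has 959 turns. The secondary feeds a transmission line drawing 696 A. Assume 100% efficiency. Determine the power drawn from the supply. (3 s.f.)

I_p = I_s × N_s/N_p = 696 × 959/194 = 3440.5 A.
P = V_p I_p = 13800 × 3440.5 = 4.75×10^7 W.

P ≈ 4.75×10^7 W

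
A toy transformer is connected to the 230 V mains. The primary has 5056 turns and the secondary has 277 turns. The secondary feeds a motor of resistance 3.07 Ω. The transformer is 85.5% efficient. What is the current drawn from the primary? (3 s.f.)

I_p ≈ 0.263 A

V_s = 230 × 277/5056 = 12.601 V.
I_s = V_s/R = 12.601/3.07 = 4.1045 A.
P_out = V_s I_s = 12.601 × 4.1045 = 51.720 W.
P_in = P_out/η = 51.720/0.855 = 60.492 W.
I_p = P_in/V_p = 60.492/230 = 0.263 A.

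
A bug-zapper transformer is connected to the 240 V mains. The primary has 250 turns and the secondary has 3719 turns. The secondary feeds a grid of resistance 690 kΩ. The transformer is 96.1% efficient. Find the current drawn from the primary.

V_s = 240 × 3719/250 = 3570.2 V.
I_s = V_s/R = 3570.2/690000 = 0.0051743 A.
P_out = V_s I_s = 3570.2 × 0.0051743 = 18.473 W.
P_in = P_out/η = 18.473/0.961 = 19.223 W.
I_p = P_in/V_p = 19.223/240 = 0.0801 A.

I_p ≈ 0.0801 A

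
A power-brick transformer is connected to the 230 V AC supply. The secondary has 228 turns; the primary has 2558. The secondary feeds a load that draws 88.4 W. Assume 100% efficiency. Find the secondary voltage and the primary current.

V_s = V_p × N_s/N_p = 230 × 228/2558 = 20.500 V.
I_s = P/V_s = 88.4/20.500 = 4.3121 A.
I_p = I_s × N_s/N_p = 4.3121 × 228/2558 = 0.384 A.

V_s ≈ 20.5 V, I_p ≈ 0.384 A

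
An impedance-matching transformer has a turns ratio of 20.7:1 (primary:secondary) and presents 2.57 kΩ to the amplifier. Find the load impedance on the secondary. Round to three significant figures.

Z_s ≈ 6.00 Ω

Z_s = Z_p/(N_p/N_s)² = 2570/20.7² = 6.00 Ω.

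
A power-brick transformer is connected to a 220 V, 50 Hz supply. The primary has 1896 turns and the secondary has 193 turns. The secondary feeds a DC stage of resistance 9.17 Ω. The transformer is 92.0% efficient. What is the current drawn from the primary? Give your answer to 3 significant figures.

I_p ≈ 0.270 A

V_s = 220 × 193/1896 = 22.395 V.
I_s = V_s/R = 22.395/9.17 = 2.4421 A.
P_out = V_s I_s = 22.395 × 2.4421 = 54.691 W.
P_in = P_out/η = 54.691/0.920 = 59.446 W.
I_p = P_in/V_p = 59.446/220 = 0.270 A.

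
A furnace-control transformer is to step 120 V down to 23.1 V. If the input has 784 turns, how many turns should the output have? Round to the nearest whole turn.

N_out = 151 turns

N_out/N_in = V_out/V_in, so N_out = 784 × 23.1/120 = 150.9 ≈ 151 turns.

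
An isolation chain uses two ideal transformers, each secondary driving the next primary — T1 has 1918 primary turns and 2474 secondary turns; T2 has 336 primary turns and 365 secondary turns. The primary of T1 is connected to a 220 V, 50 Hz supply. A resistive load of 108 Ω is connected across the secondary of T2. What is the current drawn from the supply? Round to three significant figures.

I_supply ≈ 4.00 A

Secondary of T1: V = 220.00 × 2474/1918 = 283.77 V.
Secondary of T2: V = 283.77 × 365/336 = 308.27 V.
I_load = 308.27/108 = 2.8543 A, so P_out = 308.27 × 2.8543 = 879.90 W.
All ideal ⇒ P_in = P_out, so I_supply = 879.90/220 = 4.00 A.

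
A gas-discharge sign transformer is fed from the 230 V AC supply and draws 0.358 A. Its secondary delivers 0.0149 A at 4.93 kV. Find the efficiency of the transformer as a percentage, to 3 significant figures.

P_in = 230 × 0.358 = 82.3400 W.
P_out = 4930 × 0.0149 = 73.4570 W.
η = P_out/P_in = 73.4570/82.3400 = 0.892.

η ≈ 89.2%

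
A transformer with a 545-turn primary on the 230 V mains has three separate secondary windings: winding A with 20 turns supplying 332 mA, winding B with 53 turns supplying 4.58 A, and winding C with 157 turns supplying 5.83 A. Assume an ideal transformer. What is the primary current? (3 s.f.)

I_p ≈ 2.14 A

V_A = 230 × 20/545 = 8.4404 V; V_B = 230 × 53/545 = 22.367 V; V_C = 230 × 157/545 = 66.257 V.
P_out = V_A I_A + V_B I_B + V_C I_C = 8.4404×0.332 + 22.367×4.58 + 66.257×5.83 = 2.8022 + 102.44 + 386.28 = 491.52 W.
Ideal ⇒ P_in = P_out, so I_p = P_out/V_p = 491.52/230 = 2.14 A.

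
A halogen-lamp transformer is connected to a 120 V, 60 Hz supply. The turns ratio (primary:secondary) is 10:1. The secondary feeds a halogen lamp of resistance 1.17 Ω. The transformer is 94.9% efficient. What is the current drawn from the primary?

V_s = 120 × 1/10 = 12.000 V.
I_s = V_s/R = 12.000/1.17 = 10.256 A.
P_out = V_s I_s = 12.000 × 10.256 = 123.08 W.
P_in = P_out/η = 123.08/0.949 = 129.69 W.
I_p = P_in/V_p = 129.69/120 = 1.08 A.

I_p ≈ 1.08 A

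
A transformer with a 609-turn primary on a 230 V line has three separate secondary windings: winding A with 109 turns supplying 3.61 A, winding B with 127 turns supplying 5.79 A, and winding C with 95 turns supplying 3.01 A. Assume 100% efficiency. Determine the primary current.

V_A = 230 × 109/609 = 41.166 V; V_B = 230 × 127/609 = 47.964 V; V_C = 230 × 95/609 = 35.878 V.
P_out = V_A I_A + V_B I_B + V_C I_C = 41.166×3.61 + 47.964×5.79 + 35.878×3.01 = 148.61 + 277.71 + 107.99 = 534.31 W.
Ideal ⇒ P_in = P_out, so I_p = P_out/V_p = 534.31/230 = 2.32 A.

I_p ≈ 2.32 A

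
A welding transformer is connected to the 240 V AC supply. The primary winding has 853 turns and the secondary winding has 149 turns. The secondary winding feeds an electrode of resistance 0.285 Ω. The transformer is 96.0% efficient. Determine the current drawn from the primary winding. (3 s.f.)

V_s = 240 × 149/853 = 41.923 V.
I_s = V_s/R = 41.923/0.285 = 147.10 A.
P_out = V_s I_s = 41.923 × 147.10 = 6166.7 W.
P_in = P_out/η = 6166.7/0.960 = 6423.6 W.
I_p = P_in/V_p = 6423.6/240 = 26.8 A.

I_p ≈ 26.8 A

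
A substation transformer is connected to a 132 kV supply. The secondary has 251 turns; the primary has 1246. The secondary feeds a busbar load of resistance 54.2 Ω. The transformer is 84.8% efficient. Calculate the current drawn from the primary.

I_p ≈ 117 A

V_s = 132000 × 251/1246 = 26591 V.
I_s = V_s/R = 26591/54.2 = 490.60 A.
P_out = V_s I_s = 26591 × 490.60 = 1.3045×10^7 W.
P_in = P_out/η = 1.3045×10^7/0.848 = 1.5384×10^7 W.
I_p = P_in/V_p = 1.5384×10^7/132000 = 117 A.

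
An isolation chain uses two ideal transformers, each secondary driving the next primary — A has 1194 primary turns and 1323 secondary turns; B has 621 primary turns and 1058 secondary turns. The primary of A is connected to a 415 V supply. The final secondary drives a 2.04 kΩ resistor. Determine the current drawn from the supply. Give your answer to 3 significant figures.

I_supply ≈ 0.725 A

Secondary of A: V = 415.00 × 1323/1194 = 459.84 V.
Secondary of B: V = 459.84 × 1058/621 = 783.43 V.
I_load = 783.43/2040 = 0.38403 A, so P_out = 783.43 × 0.38403 = 300.86 W.
All ideal ⇒ P_in = P_out, so I_supply = 300.86/415 = 0.725 A.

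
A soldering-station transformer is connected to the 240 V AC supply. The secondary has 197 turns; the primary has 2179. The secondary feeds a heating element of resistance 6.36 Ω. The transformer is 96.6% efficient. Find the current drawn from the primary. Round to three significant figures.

I_p ≈ 0.319 A

V_s = 240 × 197/2179 = 21.698 V.
I_s = V_s/R = 21.698/6.36 = 3.4116 A.
P_out = V_s I_s = 21.698 × 3.4116 = 74.026 W.
P_in = P_out/η = 74.026/0.966 = 76.631 W.
I_p = P_in/V_p = 76.631/240 = 0.319 A.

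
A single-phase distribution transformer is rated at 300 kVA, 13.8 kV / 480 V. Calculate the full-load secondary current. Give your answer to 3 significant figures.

I_s = S/V_s = 300000/480 = 625 A.

I_s ≈ 625 A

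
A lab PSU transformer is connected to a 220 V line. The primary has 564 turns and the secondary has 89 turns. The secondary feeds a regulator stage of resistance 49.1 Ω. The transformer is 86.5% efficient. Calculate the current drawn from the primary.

I_p ≈ 0.129 A

V_s = 220 × 89/564 = 34.716 V.
I_s = V_s/R = 34.716/49.1 = 0.70705 A.
P_out = V_s I_s = 34.716 × 0.70705 = 24.546 W.
P_in = P_out/η = 24.546/0.865 = 28.377 W.
I_p = P_in/V_p = 28.377/220 = 0.129 A.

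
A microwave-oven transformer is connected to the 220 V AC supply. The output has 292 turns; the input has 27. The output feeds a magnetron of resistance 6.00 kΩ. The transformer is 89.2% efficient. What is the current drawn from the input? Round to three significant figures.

I_in ≈ 4.81 A

V_out = 220 × 292/27 = 2379.3 V.
I_out = V_out/R = 2379.3/6000 = 0.39654 A.
P_out = V_out I_out = 2379.3 × 0.39654 = 943.48 W.
P_in = P_out/η = 943.48/0.892 = 1057.7 W.
I_in = P_in/V_in = 1057.7/220 = 4.81 A.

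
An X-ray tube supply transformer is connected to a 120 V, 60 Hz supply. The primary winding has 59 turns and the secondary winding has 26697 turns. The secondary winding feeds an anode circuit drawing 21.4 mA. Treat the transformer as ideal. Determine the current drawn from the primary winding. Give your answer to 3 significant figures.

I_p ≈ 9.68 A

For an ideal transformer I_p N_p = I_s N_s, so I_p = 0.0214 × 26697/59 = 9.68 A.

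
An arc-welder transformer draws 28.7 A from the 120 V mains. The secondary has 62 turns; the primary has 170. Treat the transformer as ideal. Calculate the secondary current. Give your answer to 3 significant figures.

I_s/I_p = N_p/N_s, so I_s = 28.7 × 170/62 = 78.7 A.

I_s ≈ 78.7 A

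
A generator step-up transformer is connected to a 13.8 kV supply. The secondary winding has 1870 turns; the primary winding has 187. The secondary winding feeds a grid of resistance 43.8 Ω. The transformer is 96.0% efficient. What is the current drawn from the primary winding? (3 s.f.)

I_p ≈ 32800 A

V_s = 13800 × 1870/187 = 138000 V.
I_s = V_s/R = 138000/43.8 = 3150.7 A.
P_out = V_s I_s = 138000 × 3150.7 = 4.3479×10^8 W.
P_in = P_out/η = 4.3479×10^8/0.960 = 4.5291×10^8 W.
I_p = P_in/V_p = 4.5291×10^8/13800 = 32800 A.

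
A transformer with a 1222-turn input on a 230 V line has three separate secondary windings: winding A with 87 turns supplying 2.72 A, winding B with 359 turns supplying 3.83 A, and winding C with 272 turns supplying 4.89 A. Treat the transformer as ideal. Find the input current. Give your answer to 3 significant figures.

I_in ≈ 2.41 A

V_A = 230 × 87/1222 = 16.375 V; V_B = 230 × 359/1222 = 67.570 V; V_C = 230 × 272/1222 = 51.195 V.
P_out = V_A I_A + V_B I_B + V_C I_C = 16.375×2.72 + 67.570×3.83 + 51.195×4.89 = 44.539 + 258.79 + 250.34 = 553.67 W.
Ideal ⇒ P_in = P_out, so I_in = P_out/V_in = 553.67/230 = 2.41 A.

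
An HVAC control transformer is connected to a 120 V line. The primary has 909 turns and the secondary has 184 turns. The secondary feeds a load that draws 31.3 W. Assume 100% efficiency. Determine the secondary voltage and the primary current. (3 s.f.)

V_s ≈ 24.3 V, I_p ≈ 0.261 A

V_s = V_p × N_s/N_p = 120 × 184/909 = 24.290 V.
I_s = P/V_s = 31.3/24.290 = 1.2886 A.
I_p = I_s × N_s/N_p = 1.2886 × 184/909 = 0.261 A.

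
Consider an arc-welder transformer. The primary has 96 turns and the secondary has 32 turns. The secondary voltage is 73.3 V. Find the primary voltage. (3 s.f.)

V_p ≈ 220 V

V_p/V_s = N_p/N_s, so V_p = 73.3 × 96/32 = 220 V.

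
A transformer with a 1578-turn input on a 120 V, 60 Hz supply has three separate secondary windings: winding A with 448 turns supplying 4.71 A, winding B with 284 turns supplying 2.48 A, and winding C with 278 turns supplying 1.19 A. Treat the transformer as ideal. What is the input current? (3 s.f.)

I_in ≈ 1.99 A

V_A = 120 × 448/1578 = 34.068 V; V_B = 120 × 284/1578 = 21.597 V; V_C = 120 × 278/1578 = 21.141 V.
P_out = V_A I_A + V_B I_B + V_C I_C = 34.068×4.71 + 21.597×2.48 + 21.141×1.19 = 160.46 + 53.560 + 25.157 = 239.18 W.
Ideal ⇒ P_in = P_out, so I_in = P_out/V_in = 239.18/120 = 1.99 A.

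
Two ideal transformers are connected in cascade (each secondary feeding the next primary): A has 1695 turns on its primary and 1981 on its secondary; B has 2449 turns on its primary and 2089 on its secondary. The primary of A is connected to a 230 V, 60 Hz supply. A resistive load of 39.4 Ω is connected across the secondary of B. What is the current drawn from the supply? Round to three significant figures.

After A: V = 230.00 × 1981/1695 = 268.81 V.
After B: V = 268.81 × 2089/2449 = 229.29 V.
I_load = 229.29/39.4 = 5.8196 A, so P_out = 229.29 × 5.8196 = 1334.4 W.
All ideal ⇒ P_in = P_out, so I_supply = 1334.4/230 = 5.80 A.

I_supply ≈ 5.80 A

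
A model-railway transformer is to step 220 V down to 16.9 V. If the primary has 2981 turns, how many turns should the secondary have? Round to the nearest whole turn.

N_s = 229 turns

N_s/N_p = V_s/V_p, so N_s = 2981 × 16.9/220 = 229.0 ≈ 229 turns.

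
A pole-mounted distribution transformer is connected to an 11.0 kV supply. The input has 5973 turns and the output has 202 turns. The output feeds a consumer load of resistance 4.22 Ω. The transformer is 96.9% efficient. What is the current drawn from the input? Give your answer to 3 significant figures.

V_out = 11000 × 202/5973 = 372.01 V.
I_out = V_out/R = 372.01/4.22 = 88.153 A.
P_out = V_out I_out = 372.01 × 88.153 = 32794 W.
P_in = P_out/η = 32794/0.969 = 33843 W.
I_in = P_in/V_in = 33843/11000 = 3.08 A.

I_in ≈ 3.08 A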